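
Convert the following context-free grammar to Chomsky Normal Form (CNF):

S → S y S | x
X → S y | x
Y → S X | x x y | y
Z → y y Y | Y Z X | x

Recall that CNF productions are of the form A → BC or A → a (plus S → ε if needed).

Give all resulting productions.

TY → y; S → x; X → x; TX → x; Y → y; Z → x; S → S X0; X0 → TY S; X → S TY; Y → S X; Y → TX X1; X1 → TX TY; Z → TY X2; X2 → TY Y; Z → Y X3; X3 → Z X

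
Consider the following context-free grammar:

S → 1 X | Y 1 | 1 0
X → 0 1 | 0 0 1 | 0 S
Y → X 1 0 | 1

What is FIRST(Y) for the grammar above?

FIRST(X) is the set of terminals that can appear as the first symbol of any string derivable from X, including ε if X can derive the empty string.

We compute FIRST(Y) using the standard algorithm.
FIRST(S) = {0, 1}
FIRST(X) = {0}
FIRST(Y) = {0, 1}
Therefore, FIRST(Y) = {0, 1}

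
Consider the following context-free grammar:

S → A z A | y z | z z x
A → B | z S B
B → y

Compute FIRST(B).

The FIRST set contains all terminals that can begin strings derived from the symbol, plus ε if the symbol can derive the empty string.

We compute FIRST(B) using the standard algorithm.
FIRST(A) = {y, z}
FIRST(B) = {y}
FIRST(S) = {y, z}
Therefore, FIRST(B) = {y}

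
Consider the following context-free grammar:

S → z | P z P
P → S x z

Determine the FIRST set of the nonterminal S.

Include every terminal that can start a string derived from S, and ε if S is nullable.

We compute FIRST(S) using the standard algorithm.
FIRST(P) = {z}
FIRST(S) = {z}
Therefore, FIRST(S) = {z}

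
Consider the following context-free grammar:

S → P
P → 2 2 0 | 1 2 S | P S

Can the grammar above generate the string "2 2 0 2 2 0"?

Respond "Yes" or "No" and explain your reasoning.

Yes - a valid derivation exists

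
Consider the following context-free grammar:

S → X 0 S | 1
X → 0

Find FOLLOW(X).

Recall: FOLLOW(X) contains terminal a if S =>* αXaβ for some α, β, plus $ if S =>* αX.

We compute FOLLOW(X) using the standard algorithm.
FOLLOW(S) starts with {$}.
FIRST(S) = {0, 1}
FIRST(X) = {0}
FOLLOW(S) = {$}
FOLLOW(X) = {0}
Therefore, FOLLOW(X) = {0}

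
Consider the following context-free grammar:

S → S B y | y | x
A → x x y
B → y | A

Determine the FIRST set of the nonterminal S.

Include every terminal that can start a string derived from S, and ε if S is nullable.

We compute FIRST(S) using the standard algorithm.
FIRST(A) = {x}
FIRST(B) = {x, y}
FIRST(S) = {x, y}
Therefore, FIRST(S) = {x, y}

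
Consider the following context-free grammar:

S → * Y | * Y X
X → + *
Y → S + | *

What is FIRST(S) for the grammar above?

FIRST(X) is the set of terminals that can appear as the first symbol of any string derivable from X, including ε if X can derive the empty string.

We compute FIRST(S) using the standard algorithm.
FIRST(S) = {*}
FIRST(X) = {+}
FIRST(Y) = {*}
Therefore, FIRST(S) = {*}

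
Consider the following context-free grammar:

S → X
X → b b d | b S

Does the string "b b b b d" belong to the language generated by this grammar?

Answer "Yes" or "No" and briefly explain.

Yes - a valid derivation exists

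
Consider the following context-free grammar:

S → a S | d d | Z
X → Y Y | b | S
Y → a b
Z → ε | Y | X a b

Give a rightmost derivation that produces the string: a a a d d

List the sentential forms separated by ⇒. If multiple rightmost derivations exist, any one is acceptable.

S ⇒ a S ⇒ a a S ⇒ a a a S ⇒ a a a d d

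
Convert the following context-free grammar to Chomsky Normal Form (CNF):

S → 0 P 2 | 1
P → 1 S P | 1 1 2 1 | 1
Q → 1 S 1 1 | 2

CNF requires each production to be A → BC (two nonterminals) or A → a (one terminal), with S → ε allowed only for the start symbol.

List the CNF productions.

T0 → 0; T2 → 2; S → 1; T1 → 1; P → 1; Q → 2; S → T0 X0; X0 → P T2; P → T1 X1; X1 → S P; P → T1 X2; X2 → T1 X3; X3 → T2 T1; Q → T1 X4; X4 → S X5; X5 → T1 T1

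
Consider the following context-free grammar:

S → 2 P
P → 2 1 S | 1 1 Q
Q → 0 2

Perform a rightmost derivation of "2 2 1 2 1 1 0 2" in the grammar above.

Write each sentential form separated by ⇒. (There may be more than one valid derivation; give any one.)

S ⇒ 2 P ⇒ 2 2 1 S ⇒ 2 2 1 2 P ⇒ 2 2 1 2 1 1 Q ⇒ 2 2 1 2 1 1 0 2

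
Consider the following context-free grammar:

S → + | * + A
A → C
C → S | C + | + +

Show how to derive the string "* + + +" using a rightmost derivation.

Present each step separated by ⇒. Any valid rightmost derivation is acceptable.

S ⇒ * + A ⇒ * + C ⇒ * + + +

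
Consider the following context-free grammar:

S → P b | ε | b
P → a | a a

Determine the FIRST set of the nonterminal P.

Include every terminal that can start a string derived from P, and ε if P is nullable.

We compute FIRST(P) using the standard algorithm.
FIRST(P) = {a}
FIRST(S) = {a, b, ε}
Therefore, FIRST(P) = {a}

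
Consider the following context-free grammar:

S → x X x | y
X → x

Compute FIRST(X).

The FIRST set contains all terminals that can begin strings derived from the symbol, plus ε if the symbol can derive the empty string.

We compute FIRST(X) using the standard algorithm.
FIRST(S) = {x, y}
FIRST(X) = {x}
Therefore, FIRST(X) = {x}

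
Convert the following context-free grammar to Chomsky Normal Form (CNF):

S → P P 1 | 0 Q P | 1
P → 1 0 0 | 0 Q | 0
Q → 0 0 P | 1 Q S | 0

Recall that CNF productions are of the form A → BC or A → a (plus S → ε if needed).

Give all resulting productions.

T1 → 1; T0 → 0; S → 1; P → 0; Q → 0; S → P X0; X0 → P T1; S → T0 X1; X1 → Q P; P → T1 X2; X2 → T0 T0; P → T0 Q; Q → T0 X3; X3 → T0 P; Q → T1 X4; X4 → Q S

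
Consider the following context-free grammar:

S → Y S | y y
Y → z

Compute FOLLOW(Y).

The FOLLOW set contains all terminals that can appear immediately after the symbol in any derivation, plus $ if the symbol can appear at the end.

We compute FOLLOW(Y) using the standard algorithm.
FOLLOW(S) starts with {$}.
FIRST(S) = {y, z}
FIRST(Y) = {z}
FOLLOW(S) = {$}
FOLLOW(Y) = {y, z}
Therefore, FOLLOW(Y) = {y, z}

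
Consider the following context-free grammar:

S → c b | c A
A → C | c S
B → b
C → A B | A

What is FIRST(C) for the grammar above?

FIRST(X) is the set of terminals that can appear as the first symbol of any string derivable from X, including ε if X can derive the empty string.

We compute FIRST(C) using the standard algorithm.
FIRST(A) = {c}
FIRST(B) = {b}
FIRST(C) = {c}
FIRST(S) = {c}
Therefore, FIRST(C) = {c}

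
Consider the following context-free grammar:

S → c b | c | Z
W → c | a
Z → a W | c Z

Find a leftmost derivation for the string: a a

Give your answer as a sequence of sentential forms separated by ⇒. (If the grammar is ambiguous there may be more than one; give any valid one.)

S ⇒ Z ⇒ a W ⇒ a a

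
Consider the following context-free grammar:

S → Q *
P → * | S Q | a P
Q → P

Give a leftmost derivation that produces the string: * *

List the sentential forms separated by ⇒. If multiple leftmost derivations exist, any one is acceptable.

S ⇒ Q * ⇒ P * ⇒ * *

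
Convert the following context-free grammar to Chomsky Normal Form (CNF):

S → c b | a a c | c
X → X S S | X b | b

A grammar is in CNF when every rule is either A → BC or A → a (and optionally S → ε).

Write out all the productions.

TC → c; TB → b; TA → a; S → c; X → b; S → TC TB; S → TA X0; X0 → TA TC; X → X X1; X1 → S S; X → X TB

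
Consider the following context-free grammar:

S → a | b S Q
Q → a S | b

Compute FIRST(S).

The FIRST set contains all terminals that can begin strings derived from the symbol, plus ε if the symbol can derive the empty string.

We compute FIRST(S) using the standard algorithm.
FIRST(Q) = {a, b}
FIRST(S) = {a, b}
Therefore, FIRST(S) = {a, b}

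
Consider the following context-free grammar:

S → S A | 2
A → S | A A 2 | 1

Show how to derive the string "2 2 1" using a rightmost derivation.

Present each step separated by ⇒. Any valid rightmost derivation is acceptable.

S ⇒ S A ⇒ S S ⇒ S S A ⇒ S S 1 ⇒ S 2 1 ⇒ 2 2 1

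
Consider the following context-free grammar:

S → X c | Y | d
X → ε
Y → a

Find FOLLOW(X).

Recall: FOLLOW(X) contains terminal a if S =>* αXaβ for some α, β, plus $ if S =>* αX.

We compute FOLLOW(X) using the standard algorithm.
FOLLOW(S) starts with {$}.
FIRST(S) = {a, c, d}
FIRST(X) = {ε}
FIRST(Y) = {a}
FOLLOW(S) = {$}
FOLLOW(X) = {c}
FOLLOW(Y) = {$}
Therefore, FOLLOW(X) = {c}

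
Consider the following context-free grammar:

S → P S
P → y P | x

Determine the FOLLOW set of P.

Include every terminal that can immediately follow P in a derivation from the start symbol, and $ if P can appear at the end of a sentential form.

We compute FOLLOW(P) using the standard algorithm.
FOLLOW(S) starts with {$}.
FIRST(P) = {x, y}
FIRST(S) = {x, y}
FOLLOW(P) = {x, y}
FOLLOW(S) = {$}
Therefore, FOLLOW(P) = {x, y}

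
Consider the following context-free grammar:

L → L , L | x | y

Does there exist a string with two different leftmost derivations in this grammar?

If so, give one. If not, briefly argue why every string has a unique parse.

Yes - the string 'x , x , x , x , y' has two distinct leftmost derivations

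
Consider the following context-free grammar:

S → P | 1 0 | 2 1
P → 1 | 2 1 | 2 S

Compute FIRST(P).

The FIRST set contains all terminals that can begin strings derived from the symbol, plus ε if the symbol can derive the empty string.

We compute FIRST(P) using the standard algorithm.
FIRST(P) = {1, 2}
FIRST(S) = {1, 2}
Therefore, FIRST(P) = {1, 2}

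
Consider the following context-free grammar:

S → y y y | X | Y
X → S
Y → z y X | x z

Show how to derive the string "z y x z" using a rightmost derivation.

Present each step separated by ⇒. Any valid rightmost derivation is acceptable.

S ⇒ Y ⇒ z y X ⇒ z y S ⇒ z y Y ⇒ z y x z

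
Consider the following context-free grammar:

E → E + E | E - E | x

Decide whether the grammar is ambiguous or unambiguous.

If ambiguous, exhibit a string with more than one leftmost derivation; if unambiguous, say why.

Ambiguous - the string 'x + x + x + x - x - x' has two distinct leftmost derivations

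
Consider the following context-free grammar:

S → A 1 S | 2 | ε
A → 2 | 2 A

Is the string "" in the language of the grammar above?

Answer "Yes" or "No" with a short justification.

Yes - a valid derivation exists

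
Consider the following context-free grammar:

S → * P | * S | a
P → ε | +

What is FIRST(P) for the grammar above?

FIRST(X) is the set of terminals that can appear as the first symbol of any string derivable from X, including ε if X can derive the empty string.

We compute FIRST(P) using the standard algorithm.
FIRST(P) = {+, ε}
FIRST(S) = {*, a}
Therefore, FIRST(P) = {+, ε}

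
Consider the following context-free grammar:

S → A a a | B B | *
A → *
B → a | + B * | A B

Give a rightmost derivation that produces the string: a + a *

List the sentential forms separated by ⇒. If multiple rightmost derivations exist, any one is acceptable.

S ⇒ B B ⇒ B + B * ⇒ B + a * ⇒ a + a *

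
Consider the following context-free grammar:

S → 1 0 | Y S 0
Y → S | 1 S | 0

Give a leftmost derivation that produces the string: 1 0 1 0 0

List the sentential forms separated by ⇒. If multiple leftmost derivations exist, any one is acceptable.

S ⇒ Y S 0 ⇒ S S 0 ⇒ 1 0 S 0 ⇒ 1 0 1 0 0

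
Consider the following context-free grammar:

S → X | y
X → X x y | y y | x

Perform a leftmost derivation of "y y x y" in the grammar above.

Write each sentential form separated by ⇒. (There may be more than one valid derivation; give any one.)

S ⇒ X ⇒ X x y ⇒ y y x y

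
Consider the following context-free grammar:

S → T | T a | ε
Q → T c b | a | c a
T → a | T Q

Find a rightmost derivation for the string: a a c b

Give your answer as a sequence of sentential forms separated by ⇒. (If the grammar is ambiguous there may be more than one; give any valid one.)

S ⇒ T ⇒ T Q ⇒ T T c b ⇒ T a c b ⇒ a a c b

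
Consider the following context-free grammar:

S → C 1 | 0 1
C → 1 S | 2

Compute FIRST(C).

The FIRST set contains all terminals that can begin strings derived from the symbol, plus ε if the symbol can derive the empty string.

We compute FIRST(C) using the standard algorithm.
FIRST(C) = {1, 2}
FIRST(S) = {0, 1, 2}
Therefore, FIRST(C) = {1, 2}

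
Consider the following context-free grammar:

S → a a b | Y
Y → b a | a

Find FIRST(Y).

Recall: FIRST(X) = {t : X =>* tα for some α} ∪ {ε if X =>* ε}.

We compute FIRST(Y) using the standard algorithm.
FIRST(S) = {a, b}
FIRST(Y) = {a, b}
Therefore, FIRST(Y) = {a, b}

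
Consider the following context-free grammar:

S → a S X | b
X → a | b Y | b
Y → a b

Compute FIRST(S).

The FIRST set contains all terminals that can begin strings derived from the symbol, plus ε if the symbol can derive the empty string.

We compute FIRST(S) using the standard algorithm.
FIRST(S) = {a, b}
FIRST(X) = {a, b}
FIRST(Y) = {a}
Therefore, FIRST(S) = {a, b}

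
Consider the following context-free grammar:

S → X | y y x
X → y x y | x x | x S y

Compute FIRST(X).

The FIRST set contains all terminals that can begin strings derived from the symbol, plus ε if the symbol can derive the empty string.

We compute FIRST(X) using the standard algorithm.
FIRST(S) = {x, y}
FIRST(X) = {x, y}
Therefore, FIRST(X) = {x, y}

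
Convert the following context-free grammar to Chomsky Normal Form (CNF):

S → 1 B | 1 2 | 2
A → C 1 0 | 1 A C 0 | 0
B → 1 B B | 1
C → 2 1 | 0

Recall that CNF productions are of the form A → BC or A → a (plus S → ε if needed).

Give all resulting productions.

T1 → 1; T2 → 2; S → 2; T0 → 0; A → 0; B → 1; C → 0; S → T1 B; S → T1 T2; A → C X0; X0 → T1 T0; A → T1 X1; X1 → A X2; X2 → C T0; B → T1 X3; X3 → B B; C → T2 T1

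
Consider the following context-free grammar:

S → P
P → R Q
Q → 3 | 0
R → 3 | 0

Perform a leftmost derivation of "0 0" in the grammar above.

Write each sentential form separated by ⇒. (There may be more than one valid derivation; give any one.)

S ⇒ P ⇒ R Q ⇒ 0 Q ⇒ 0 0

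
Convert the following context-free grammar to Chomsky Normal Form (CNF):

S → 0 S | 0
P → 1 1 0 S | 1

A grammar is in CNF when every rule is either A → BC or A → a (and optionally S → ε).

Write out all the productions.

T0 → 0; S → 0; T1 → 1; P → 1; S → T0 S; P → T1 X0; X0 → T1 X1; X1 → T0 S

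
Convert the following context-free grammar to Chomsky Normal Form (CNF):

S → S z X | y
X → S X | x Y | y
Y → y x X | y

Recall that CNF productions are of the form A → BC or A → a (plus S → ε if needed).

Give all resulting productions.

TZ → z; S → y; TX → x; X → y; TY → y; Y → y; S → S X0; X0 → TZ X; X → S X; X → TX Y; Y → TY X1; X1 → TX X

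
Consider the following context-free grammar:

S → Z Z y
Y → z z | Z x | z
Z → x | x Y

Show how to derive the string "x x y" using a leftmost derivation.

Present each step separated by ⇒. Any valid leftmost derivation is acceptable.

S ⇒ Z Z y ⇒ x Z y ⇒ x x y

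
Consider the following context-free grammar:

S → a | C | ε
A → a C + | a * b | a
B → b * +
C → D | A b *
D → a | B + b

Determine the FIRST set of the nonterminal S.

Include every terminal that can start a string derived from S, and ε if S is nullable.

We compute FIRST(S) using the standard algorithm.
FIRST(A) = {a}
FIRST(B) = {b}
FIRST(C) = {a, b}
FIRST(D) = {a, b}
FIRST(S) = {a, b, ε}
Therefore, FIRST(S) = {a, b, ε}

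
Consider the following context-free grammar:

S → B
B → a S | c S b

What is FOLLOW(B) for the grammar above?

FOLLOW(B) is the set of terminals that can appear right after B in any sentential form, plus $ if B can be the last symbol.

We compute FOLLOW(B) using the standard algorithm.
FOLLOW(S) starts with {$}.
FIRST(B) = {a, c}
FIRST(S) = {a, c}
FOLLOW(B) = {$, b}
FOLLOW(S) = {$, b}
Therefore, FOLLOW(B) = {$, b}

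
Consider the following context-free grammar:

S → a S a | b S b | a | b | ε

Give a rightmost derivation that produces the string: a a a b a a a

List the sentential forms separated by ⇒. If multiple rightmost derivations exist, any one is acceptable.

S ⇒ a S a ⇒ a a S a a ⇒ a a a S a a a ⇒ a a a b a a a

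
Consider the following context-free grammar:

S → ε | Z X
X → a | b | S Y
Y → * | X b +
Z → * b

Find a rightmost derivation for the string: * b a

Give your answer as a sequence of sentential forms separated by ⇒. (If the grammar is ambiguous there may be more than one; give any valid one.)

S ⇒ Z X ⇒ Z a ⇒ * b a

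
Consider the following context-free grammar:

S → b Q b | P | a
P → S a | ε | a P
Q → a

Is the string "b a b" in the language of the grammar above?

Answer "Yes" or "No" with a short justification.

Yes - a valid derivation exists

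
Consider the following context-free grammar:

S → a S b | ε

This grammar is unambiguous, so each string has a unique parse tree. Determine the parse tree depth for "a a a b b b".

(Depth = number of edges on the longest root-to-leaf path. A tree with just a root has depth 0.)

4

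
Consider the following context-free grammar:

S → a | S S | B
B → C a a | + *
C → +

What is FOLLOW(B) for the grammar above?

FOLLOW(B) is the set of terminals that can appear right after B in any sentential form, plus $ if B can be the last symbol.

We compute FOLLOW(B) using the standard algorithm.
FOLLOW(S) starts with {$}.
FIRST(B) = {+}
FIRST(C) = {+}
FIRST(S) = {+, a}
FOLLOW(B) = {$, +, a}
FOLLOW(C) = {a}
FOLLOW(S) = {$, +, a}
Therefore, FOLLOW(B) = {$, +, a}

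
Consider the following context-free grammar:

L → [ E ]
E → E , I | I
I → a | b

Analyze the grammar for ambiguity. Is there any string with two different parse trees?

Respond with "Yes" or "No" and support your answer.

No - the grammar is unambiguous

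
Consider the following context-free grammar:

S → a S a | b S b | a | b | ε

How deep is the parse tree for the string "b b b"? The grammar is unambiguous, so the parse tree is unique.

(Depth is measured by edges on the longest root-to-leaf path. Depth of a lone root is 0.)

2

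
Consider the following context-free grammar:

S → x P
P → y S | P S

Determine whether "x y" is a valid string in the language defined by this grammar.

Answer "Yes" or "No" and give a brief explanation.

No - no valid derivation exists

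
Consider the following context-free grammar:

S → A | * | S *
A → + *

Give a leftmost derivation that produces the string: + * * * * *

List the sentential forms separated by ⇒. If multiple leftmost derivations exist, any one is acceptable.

S ⇒ S * ⇒ S * * ⇒ S * * * ⇒ S * * * * ⇒ A * * * * ⇒ + * * * * *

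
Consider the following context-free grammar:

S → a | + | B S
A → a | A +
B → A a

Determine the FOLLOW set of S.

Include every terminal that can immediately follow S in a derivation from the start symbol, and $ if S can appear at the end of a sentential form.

We compute FOLLOW(S) using the standard algorithm.
FOLLOW(S) starts with {$}.
FIRST(A) = {a}
FIRST(B) = {a}
FIRST(S) = {+, a}
FOLLOW(A) = {+, a}
FOLLOW(B) = {+, a}
FOLLOW(S) = {$}
Therefore, FOLLOW(S) = {$}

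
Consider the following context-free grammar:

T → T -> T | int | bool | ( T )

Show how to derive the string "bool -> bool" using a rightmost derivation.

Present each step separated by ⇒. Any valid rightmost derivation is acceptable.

T ⇒ T -> T ⇒ T -> bool ⇒ bool -> bool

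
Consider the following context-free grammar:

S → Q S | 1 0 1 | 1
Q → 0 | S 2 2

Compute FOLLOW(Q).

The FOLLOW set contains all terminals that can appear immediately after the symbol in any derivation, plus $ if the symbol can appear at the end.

We compute FOLLOW(Q) using the standard algorithm.
FOLLOW(S) starts with {$}.
FIRST(Q) = {0, 1}
FIRST(S) = {0, 1}
FOLLOW(Q) = {0, 1}
FOLLOW(S) = {$, 2}
Therefore, FOLLOW(Q) = {0, 1}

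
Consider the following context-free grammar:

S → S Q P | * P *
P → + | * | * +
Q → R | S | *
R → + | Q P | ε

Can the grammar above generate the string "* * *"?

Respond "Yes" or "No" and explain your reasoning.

Yes - a valid derivation exists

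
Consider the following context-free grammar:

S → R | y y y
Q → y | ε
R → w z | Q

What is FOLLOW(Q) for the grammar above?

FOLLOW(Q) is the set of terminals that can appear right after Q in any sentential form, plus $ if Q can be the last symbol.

We compute FOLLOW(Q) using the standard algorithm.
FOLLOW(S) starts with {$}.
FIRST(Q) = {y, ε}
FIRST(R) = {w, y, ε}
FIRST(S) = {w, y, ε}
FOLLOW(Q) = {$}
FOLLOW(R) = {$}
FOLLOW(S) = {$}
Therefore, FOLLOW(Q) = {$}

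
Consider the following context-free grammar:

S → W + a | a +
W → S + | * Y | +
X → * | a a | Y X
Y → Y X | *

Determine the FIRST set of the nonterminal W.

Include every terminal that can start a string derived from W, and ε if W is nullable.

We compute FIRST(W) using the standard algorithm.
FIRST(S) = {*, +, a}
FIRST(W) = {*, +, a}
FIRST(X) = {*, a}
FIRST(Y) = {*}
Therefore, FIRST(W) = {*, +, a}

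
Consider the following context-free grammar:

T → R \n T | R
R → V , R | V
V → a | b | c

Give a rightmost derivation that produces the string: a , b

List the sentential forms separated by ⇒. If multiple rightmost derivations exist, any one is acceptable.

T ⇒ R ⇒ V , R ⇒ V , V ⇒ V , b ⇒ a , b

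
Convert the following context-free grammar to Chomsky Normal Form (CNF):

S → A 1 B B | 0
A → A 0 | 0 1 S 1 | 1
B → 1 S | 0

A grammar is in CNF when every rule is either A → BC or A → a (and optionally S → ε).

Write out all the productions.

T1 → 1; S → 0; T0 → 0; A → 1; B → 0; S → A X0; X0 → T1 X1; X1 → B B; A → A T0; A → T0 X2; X2 → T1 X3; X3 → S T1; B → T1 S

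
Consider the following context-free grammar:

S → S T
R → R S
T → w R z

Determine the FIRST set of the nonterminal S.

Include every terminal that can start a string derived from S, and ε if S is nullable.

We compute FIRST(S) using the standard algorithm.
FIRST(R) = {}
FIRST(S) = {}
FIRST(T) = {w}
Therefore, FIRST(S) = {}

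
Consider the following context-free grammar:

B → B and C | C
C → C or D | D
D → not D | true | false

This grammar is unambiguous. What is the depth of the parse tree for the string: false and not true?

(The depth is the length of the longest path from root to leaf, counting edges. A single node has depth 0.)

4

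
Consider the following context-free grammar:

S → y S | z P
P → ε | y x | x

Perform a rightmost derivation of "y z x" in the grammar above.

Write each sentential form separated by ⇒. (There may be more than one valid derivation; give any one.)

S ⇒ y S ⇒ y z P ⇒ y z x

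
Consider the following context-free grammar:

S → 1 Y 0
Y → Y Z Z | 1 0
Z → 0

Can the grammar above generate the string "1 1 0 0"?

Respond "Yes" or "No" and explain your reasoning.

Yes - a valid derivation exists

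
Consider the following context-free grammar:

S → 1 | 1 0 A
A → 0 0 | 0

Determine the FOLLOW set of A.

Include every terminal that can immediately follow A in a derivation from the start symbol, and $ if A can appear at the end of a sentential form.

We compute FOLLOW(A) using the standard algorithm.
FOLLOW(S) starts with {$}.
FIRST(A) = {0}
FIRST(S) = {1}
FOLLOW(A) = {$}
FOLLOW(S) = {$}
Therefore, FOLLOW(A) = {$}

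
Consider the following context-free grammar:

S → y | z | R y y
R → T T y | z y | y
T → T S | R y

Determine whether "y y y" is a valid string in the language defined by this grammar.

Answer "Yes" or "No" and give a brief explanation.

Yes - a valid derivation exists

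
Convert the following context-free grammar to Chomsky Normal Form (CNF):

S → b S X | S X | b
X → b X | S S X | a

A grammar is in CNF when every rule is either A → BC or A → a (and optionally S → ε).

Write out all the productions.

TB → b; S → b; X → a; S → TB X0; X0 → S X; S → S X; X → TB X; X → S X1; X1 → S X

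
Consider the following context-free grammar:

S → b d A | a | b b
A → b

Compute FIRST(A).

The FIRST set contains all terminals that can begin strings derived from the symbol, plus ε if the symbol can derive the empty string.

We compute FIRST(A) using the standard algorithm.
FIRST(A) = {b}
FIRST(S) = {a, b}
Therefore, FIRST(A) = {b}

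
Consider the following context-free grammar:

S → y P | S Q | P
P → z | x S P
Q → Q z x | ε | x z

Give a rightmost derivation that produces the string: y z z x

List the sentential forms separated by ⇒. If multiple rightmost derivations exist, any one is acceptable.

S ⇒ S Q ⇒ S Q z x ⇒ S z x ⇒ y P z x ⇒ y z z x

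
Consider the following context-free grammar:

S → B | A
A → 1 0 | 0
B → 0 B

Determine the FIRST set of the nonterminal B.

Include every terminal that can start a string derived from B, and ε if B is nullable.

We compute FIRST(B) using the standard algorithm.
FIRST(A) = {0, 1}
FIRST(B) = {0}
FIRST(S) = {0, 1}
Therefore, FIRST(B) = {0}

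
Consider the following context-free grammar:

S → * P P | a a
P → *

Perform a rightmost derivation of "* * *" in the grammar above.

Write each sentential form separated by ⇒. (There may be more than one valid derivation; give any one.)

S ⇒ * P P ⇒ * P * ⇒ * * *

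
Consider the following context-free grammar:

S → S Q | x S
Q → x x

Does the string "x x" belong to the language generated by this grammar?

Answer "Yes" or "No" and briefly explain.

No - no valid derivation exists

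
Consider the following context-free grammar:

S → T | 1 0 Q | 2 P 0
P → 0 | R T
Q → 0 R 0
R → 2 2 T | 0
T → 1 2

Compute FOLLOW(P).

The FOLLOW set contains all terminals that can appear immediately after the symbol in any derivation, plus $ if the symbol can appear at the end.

We compute FOLLOW(P) using the standard algorithm.
FOLLOW(S) starts with {$}.
FIRST(P) = {0, 2}
FIRST(Q) = {0}
FIRST(R) = {0, 2}
FIRST(S) = {1, 2}
FIRST(T) = {1}
FOLLOW(P) = {0}
FOLLOW(Q) = {$}
FOLLOW(R) = {0, 1}
FOLLOW(S) = {$}
FOLLOW(T) = {$, 0, 1}
Therefore, FOLLOW(P) = {0}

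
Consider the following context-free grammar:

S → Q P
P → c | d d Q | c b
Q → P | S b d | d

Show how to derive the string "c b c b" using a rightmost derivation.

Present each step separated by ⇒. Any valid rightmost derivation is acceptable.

S ⇒ Q P ⇒ Q c b ⇒ P c b ⇒ c b c b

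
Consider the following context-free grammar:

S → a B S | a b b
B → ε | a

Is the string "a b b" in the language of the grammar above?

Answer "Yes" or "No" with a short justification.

Yes - a valid derivation exists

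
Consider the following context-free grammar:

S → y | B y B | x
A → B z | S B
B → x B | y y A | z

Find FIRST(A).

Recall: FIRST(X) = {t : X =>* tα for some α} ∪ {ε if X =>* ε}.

We compute FIRST(A) using the standard algorithm.
FIRST(A) = {x, y, z}
FIRST(B) = {x, y, z}
FIRST(S) = {x, y, z}
Therefore, FIRST(A) = {x, y, z}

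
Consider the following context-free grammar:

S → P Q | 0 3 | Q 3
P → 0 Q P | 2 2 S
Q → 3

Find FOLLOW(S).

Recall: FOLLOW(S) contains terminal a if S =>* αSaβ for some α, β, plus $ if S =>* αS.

We compute FOLLOW(S) using the standard algorithm.
FOLLOW(S) starts with {$}.
FIRST(P) = {0, 2}
FIRST(Q) = {3}
FIRST(S) = {0, 2, 3}
FOLLOW(P) = {3}
FOLLOW(Q) = {$, 0, 2, 3}
FOLLOW(S) = {$, 3}
Therefore, FOLLOW(S) = {$, 3}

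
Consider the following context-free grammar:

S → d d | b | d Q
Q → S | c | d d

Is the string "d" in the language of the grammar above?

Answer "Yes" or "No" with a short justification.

No - no valid derivation exists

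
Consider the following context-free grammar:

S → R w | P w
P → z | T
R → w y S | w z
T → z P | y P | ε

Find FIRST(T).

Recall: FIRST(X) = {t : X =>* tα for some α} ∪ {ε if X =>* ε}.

We compute FIRST(T) using the standard algorithm.
FIRST(P) = {y, z, ε}
FIRST(R) = {w}
FIRST(S) = {w, y, z}
FIRST(T) = {y, z, ε}
Therefore, FIRST(T) = {y, z, ε}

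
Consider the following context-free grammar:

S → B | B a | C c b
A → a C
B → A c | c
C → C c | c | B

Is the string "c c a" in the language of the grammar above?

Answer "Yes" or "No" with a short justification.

No - no valid derivation exists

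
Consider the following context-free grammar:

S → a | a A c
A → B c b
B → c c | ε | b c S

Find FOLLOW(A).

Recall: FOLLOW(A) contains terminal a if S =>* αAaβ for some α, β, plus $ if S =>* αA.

We compute FOLLOW(A) using the standard algorithm.
FOLLOW(S) starts with {$}.
FIRST(A) = {b, c}
FIRST(B) = {b, c, ε}
FIRST(S) = {a}
FOLLOW(A) = {c}
FOLLOW(B) = {c}
FOLLOW(S) = {$, c}
Therefore, FOLLOW(A) = {c}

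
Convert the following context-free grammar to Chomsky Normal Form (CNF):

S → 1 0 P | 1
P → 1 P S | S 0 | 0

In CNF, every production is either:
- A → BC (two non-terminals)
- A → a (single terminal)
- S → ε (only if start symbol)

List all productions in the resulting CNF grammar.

T1 → 1; T0 → 0; S → 1; P → 0; S → T1 X0; X0 → T0 P; P → T1 X1; X1 → P S; P → S T0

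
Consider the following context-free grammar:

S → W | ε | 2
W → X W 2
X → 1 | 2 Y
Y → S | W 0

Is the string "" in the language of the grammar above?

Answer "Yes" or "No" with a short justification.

Yes - a valid derivation exists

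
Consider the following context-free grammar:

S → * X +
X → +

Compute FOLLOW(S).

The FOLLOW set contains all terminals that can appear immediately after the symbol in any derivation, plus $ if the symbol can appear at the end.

We compute FOLLOW(S) using the standard algorithm.
FOLLOW(S) starts with {$}.
FIRST(S) = {*}
FIRST(X) = {+}
FOLLOW(S) = {$}
FOLLOW(X) = {+}
Therefore, FOLLOW(S) = {$}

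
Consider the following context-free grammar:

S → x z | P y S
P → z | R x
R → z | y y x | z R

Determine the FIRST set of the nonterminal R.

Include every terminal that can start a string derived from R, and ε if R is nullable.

We compute FIRST(R) using the standard algorithm.
FIRST(P) = {y, z}
FIRST(R) = {y, z}
FIRST(S) = {x, y, z}
Therefore, FIRST(R) = {y, z}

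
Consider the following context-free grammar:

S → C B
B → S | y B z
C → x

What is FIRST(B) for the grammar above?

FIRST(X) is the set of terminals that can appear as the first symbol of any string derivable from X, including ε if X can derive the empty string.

We compute FIRST(B) using the standard algorithm.
FIRST(B) = {x, y}
FIRST(C) = {x}
FIRST(S) = {x}
Therefore, FIRST(B) = {x, y}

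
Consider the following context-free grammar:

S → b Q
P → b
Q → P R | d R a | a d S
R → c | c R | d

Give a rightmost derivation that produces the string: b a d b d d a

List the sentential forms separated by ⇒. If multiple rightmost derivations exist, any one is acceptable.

S ⇒ b Q ⇒ b a d S ⇒ b a d b Q ⇒ b a d b d R a ⇒ b a d b d d a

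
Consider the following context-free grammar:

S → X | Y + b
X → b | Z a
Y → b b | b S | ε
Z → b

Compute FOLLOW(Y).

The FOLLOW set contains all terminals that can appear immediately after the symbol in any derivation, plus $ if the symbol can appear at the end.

We compute FOLLOW(Y) using the standard algorithm.
FOLLOW(S) starts with {$}.
FIRST(S) = {+, b}
FIRST(X) = {b}
FIRST(Y) = {b, ε}
FIRST(Z) = {b}
FOLLOW(S) = {$, +}
FOLLOW(X) = {$, +}
FOLLOW(Y) = {+}
FOLLOW(Z) = {a}
Therefore, FOLLOW(Y) = {+}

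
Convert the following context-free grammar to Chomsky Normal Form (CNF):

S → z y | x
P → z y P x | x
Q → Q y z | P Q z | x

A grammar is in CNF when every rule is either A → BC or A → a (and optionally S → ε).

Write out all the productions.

TZ → z; TY → y; S → x; TX → x; P → x; Q → x; S → TZ TY; P → TZ X0; X0 → TY X1; X1 → P TX; Q → Q X2; X2 → TY TZ; Q → P X3; X3 → Q TZ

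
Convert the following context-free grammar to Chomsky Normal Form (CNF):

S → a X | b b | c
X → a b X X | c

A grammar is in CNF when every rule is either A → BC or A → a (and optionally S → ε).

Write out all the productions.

TA → a; TB → b; S → c; X → c; S → TA X; S → TB TB; X → TA X0; X0 → TB X1; X1 → X X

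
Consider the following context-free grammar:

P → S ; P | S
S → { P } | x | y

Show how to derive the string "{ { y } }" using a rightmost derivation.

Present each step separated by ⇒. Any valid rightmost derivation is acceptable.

P ⇒ S ⇒ { P } ⇒ { S } ⇒ { { P } } ⇒ { { S } } ⇒ { { y } }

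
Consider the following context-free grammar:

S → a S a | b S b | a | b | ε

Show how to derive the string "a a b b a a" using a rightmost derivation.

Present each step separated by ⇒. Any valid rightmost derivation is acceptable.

S ⇒ a S a ⇒ a a S a a ⇒ a a b S b a a ⇒ a a b b a a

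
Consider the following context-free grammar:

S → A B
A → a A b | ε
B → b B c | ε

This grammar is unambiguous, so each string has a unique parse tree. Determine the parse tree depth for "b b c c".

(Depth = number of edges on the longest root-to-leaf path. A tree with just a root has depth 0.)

4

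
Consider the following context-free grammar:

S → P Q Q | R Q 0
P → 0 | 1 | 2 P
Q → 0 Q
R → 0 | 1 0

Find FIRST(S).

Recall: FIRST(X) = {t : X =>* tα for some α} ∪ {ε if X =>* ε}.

We compute FIRST(S) using the standard algorithm.
FIRST(P) = {0, 1, 2}
FIRST(Q) = {0}
FIRST(R) = {0, 1}
FIRST(S) = {0, 1, 2}
Therefore, FIRST(S) = {0, 1, 2}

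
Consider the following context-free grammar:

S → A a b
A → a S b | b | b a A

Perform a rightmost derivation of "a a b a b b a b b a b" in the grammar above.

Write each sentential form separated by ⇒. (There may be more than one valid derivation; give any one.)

S ⇒ A a b ⇒ a S b a b ⇒ a A a b b a b ⇒ a a S b a b b a b ⇒ a a A a b b a b b a b ⇒ a a b a b b a b b a b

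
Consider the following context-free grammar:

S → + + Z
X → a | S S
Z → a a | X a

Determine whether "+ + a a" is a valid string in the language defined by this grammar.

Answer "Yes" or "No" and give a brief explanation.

Yes - a valid derivation exists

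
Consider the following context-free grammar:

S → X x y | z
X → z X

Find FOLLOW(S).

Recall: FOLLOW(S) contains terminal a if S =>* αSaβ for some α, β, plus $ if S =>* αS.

We compute FOLLOW(S) using the standard algorithm.
FOLLOW(S) starts with {$}.
FIRST(S) = {z}
FIRST(X) = {z}
FOLLOW(S) = {$}
FOLLOW(X) = {x}
Therefore, FOLLOW(S) = {$}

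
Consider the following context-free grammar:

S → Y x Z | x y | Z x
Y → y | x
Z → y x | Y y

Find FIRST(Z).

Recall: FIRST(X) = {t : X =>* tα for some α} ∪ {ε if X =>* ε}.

We compute FIRST(Z) using the standard algorithm.
FIRST(S) = {x, y}
FIRST(Y) = {x, y}
FIRST(Z) = {x, y}
Therefore, FIRST(Z) = {x, y}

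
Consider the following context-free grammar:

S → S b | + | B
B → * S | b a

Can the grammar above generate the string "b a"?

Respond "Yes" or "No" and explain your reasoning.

Yes - a valid derivation exists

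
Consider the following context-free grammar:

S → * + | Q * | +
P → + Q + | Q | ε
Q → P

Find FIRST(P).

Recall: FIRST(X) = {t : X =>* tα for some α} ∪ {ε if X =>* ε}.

We compute FIRST(P) using the standard algorithm.
FIRST(P) = {+, ε}
FIRST(Q) = {+, ε}
FIRST(S) = {*, +}
Therefore, FIRST(P) = {+, ε}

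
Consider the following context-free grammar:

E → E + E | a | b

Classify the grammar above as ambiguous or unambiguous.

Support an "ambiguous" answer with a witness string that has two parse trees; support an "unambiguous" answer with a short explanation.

Ambiguous - the string 'b + a + a + b + a' has two distinct parse trees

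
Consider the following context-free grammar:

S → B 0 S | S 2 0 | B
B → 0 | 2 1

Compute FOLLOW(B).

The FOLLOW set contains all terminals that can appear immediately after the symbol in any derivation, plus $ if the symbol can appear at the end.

We compute FOLLOW(B) using the standard algorithm.
FOLLOW(S) starts with {$}.
FIRST(B) = {0, 2}
FIRST(S) = {0, 2}
FOLLOW(B) = {$, 0, 2}
FOLLOW(S) = {$, 2}
Therefore, FOLLOW(B) = {$, 0, 2}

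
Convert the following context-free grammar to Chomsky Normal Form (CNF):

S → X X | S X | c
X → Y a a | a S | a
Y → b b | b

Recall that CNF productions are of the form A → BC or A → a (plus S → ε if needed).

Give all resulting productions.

S → c; TA → a; X → a; TB → b; Y → b; S → X X; S → S X; X → Y X0; X0 → TA TA; X → TA S; Y → TB TB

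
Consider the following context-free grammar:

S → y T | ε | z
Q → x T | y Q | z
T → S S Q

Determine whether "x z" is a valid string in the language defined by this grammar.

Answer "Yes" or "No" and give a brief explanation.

No - no valid derivation exists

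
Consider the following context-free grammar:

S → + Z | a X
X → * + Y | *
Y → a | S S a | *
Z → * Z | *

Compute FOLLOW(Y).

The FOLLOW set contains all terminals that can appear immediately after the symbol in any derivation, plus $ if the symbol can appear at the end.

We compute FOLLOW(Y) using the standard algorithm.
FOLLOW(S) starts with {$}.
FIRST(S) = {+, a}
FIRST(X) = {*}
FIRST(Y) = {*, +, a}
FIRST(Z) = {*}
FOLLOW(S) = {$, +, a}
FOLLOW(X) = {$, +, a}
FOLLOW(Y) = {$, +, a}
FOLLOW(Z) = {$, +, a}
Therefore, FOLLOW(Y) = {$, +, a}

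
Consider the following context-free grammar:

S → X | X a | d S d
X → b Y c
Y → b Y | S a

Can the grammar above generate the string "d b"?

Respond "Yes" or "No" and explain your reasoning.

No - no valid derivation exists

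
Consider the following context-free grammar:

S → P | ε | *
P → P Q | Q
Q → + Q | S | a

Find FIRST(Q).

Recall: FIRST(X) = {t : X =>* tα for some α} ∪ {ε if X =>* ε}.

We compute FIRST(Q) using the standard algorithm.
FIRST(P) = {*, +, a, ε}
FIRST(Q) = {*, +, a, ε}
FIRST(S) = {*, +, a, ε}
Therefore, FIRST(Q) = {*, +, a, ε}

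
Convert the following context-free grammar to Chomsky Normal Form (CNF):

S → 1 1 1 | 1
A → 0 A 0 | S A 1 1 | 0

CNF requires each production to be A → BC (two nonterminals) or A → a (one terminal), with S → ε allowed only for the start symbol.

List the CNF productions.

T1 → 1; S → 1; T0 → 0; A → 0; S → T1 X0; X0 → T1 T1; A → T0 X1; X1 → A T0; A → S X2; X2 → A X3; X3 → T1 T1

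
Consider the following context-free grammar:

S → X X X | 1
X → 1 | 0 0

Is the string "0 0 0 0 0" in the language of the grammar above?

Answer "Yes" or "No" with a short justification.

No - no valid derivation exists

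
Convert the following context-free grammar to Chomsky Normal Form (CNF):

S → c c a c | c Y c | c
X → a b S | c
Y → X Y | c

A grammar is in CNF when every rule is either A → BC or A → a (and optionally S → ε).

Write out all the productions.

TC → c; TA → a; S → c; TB → b; X → c; Y → c; S → TC X0; X0 → TC X1; X1 → TA TC; S → TC X2; X2 → Y TC; X → TA X3; X3 → TB S; Y → X Y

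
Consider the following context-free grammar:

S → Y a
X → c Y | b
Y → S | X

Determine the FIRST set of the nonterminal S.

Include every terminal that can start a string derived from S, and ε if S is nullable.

We compute FIRST(S) using the standard algorithm.
FIRST(S) = {b, c}
FIRST(X) = {b, c}
FIRST(Y) = {b, c}
Therefore, FIRST(S) = {b, c}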